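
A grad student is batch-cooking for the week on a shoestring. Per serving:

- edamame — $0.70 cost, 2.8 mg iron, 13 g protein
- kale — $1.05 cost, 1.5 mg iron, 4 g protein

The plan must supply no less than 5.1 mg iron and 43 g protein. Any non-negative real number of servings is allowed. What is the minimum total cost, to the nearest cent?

$2.32

With two linear requirements the optimum uses one or two foods; enumerate the corners.
edamame only: max(5.1/2.8, 43/13) = 3.308 servings → $2.32.
kale only: max(5.1/1.5, 43/4) = 10.75 servings → $11.29.
edamame + kale: the both-tight solution has a negative serving — not a feasible corner.
Cheapest feasible corner: $2.32.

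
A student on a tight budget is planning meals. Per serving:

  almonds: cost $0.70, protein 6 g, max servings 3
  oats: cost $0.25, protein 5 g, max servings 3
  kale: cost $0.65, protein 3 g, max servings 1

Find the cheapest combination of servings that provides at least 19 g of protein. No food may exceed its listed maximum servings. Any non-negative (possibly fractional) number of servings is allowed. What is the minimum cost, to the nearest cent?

$1.22

Cost per g of protein: oats $0.0500, almonds $0.1167, kale $0.2167.
Take 3 servings of oats: +15.0 g protein for $0.75 (total $0.75, still need 4.0 g).
Take 0.6667 servings of almonds: +4.0 g protein for $0.47 (total $1.22, still need 0.0 g).
Filling from the cheapest source first is optimal under one linear minimum: $1.22.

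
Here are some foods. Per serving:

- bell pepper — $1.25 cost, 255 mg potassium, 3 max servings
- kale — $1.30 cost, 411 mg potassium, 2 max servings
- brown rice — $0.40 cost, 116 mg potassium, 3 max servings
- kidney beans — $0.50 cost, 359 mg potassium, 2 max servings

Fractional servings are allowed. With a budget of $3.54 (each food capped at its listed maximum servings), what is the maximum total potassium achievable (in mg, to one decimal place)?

Potassium per dollar: kidney beans 718, kale 316.2, brown rice 290, bell pepper 204.
Take 2 servings of kidney beans: spends $1.00, +718.0 mg potassium (running total 718.0 mg).
Take 1.954 servings of kale: spends $2.54, +803.0 mg potassium (running total 1521.0 mg).
Greedy by best ratio exhausts the cost allowance optimally: 1521.0 mg.

1521.0 mg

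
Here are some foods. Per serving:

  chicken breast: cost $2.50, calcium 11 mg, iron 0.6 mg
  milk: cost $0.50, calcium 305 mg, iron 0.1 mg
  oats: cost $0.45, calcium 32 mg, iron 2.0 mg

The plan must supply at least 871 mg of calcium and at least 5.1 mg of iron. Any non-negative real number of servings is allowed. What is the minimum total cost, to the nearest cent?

$2.39

chicken breast only: max(871/11, 5.1/0.6) = 79.18 servings → $197.95.
milk only: max(871/305, 5.1/0.1) = 51 servings → $25.50.
oats only: max(871/32, 5.1/2.0) = 27.22 servings → $12.25.
chicken breast + milk with both tight: 8.073 servings and 2.565 servings → $21.46.
chicken breast + oats: intersection lies outside the first quadrant.
milk + oats with both tight: 2.602 servings and 2.42 servings → $2.39.
Cheapest feasible corner: $2.39.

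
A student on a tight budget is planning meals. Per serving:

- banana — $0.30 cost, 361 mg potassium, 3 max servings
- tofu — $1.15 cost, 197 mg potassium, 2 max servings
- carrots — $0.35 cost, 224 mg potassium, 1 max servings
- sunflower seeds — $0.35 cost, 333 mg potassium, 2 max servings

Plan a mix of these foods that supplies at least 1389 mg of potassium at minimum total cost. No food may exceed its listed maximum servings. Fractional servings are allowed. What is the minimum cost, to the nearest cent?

$1.22

Cost per mg of potassium: banana $0.0008, sunflower seeds $0.0011, carrots $0.0016, tofu $0.0058.
Take 3 servings of banana: +1083.0 mg potassium for $0.90 (total $0.90, still need 306.0 mg).
Take 0.9189 servings of sunflower seeds: +306.0 mg potassium for $0.32 (total $1.22, still need 0.0 mg).
Greedy by cheapest-per-mg is optimal for a single linear constraint, so the minimum cost is $1.22.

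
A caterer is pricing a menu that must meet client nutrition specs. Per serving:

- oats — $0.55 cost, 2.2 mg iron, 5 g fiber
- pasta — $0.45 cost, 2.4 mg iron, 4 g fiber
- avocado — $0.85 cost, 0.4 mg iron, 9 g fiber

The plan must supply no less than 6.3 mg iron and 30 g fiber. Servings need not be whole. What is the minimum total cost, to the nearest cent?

$2.99

At the optimum either one food covers both requirements or two foods hit both targets exactly; no other combination can be cheaper.
oats only: max(6.3/2.2, 30/5) = 6 servings → $3.30.
pasta only: max(6.3/2.4, 30/4) = 7.5 servings → $3.38.
avocado only: max(6.3/0.4, 30/9) = 15.75 servings → $13.39.
oats + pasta: the both-tight solution has a negative serving — not a feasible corner.
oats + avocado with both tight: 2.511 servings and 1.938 servings → $3.03.
pasta + avocado with both tight: 2.235 servings and 2.34 servings → $2.99.
The minimum over all feasible corners is $2.99.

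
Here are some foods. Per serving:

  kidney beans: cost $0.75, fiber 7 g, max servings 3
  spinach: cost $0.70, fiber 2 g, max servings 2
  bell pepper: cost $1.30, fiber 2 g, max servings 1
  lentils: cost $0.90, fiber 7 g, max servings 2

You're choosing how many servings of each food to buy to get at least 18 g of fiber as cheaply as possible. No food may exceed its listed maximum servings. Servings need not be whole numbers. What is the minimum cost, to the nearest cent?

$1.93

Cost per g of fiber: kidney beans $0.1071, lentils $0.1286, spinach $0.3500, bell pepper $0.6500.
Take 2.571 servings of kidney beans: +18.0 g fiber for $1.93 (total $1.93, still need 0.0 g).
Greedy by cheapest-per-g is optimal for a single linear constraint, so the minimum cost is $1.93.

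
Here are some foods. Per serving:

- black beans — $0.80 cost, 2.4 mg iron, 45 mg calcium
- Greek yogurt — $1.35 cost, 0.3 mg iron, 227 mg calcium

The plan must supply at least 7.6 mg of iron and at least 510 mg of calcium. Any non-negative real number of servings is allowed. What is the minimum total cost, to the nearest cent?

Compare the cost at each extreme point of the feasible region.
black beans only: max(7.6/2.4, 510/45) = 11.33 servings → $9.07.
Greek yogurt only: max(7.6/0.3, 510/227) = 25.33 servings → $34.20.
black beans + Greek yogurt with both tight: 2.959 servings and 1.66 servings → $4.61.
Cheapest feasible corner: $4.61.

$4.61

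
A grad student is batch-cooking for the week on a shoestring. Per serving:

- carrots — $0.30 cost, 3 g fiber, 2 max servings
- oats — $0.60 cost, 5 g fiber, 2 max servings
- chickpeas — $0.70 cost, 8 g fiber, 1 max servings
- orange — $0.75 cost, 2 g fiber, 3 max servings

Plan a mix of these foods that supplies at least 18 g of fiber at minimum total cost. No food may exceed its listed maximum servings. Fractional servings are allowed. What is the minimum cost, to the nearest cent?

$1.78

Cost per g of fiber: chickpeas $0.0875, carrots $0.1000, oats $0.1200, orange $0.3750.
Take 1 serving of chickpeas: +8.0 g fiber for $0.70 (total $0.70, still need 10.0 g).
Take 2 servings of carrots: +6.0 g fiber for $0.60 (total $1.30, still need 4.0 g).
Take 0.8 servings of oats: +4.0 g fiber for $0.48 (total $1.78, still need 0.0 g).
Greedy by cheapest-per-g is optimal for a single linear constraint, so the minimum cost is $1.78.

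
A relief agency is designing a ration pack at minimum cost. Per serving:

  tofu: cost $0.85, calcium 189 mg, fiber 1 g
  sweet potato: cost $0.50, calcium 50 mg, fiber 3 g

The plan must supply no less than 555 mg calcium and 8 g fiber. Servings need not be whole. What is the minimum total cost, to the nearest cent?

An LP optimum is at a vertex; with two nutrient constraints at most two foods are used. Check each candidate.
tofu only: max(555/189, 8/1) = 8 servings → $6.80.
sweet potato only: max(555/50, 8/3) = 11.1 servings → $5.55.
tofu + sweet potato with both tight: 2.447 servings and 1.851 servings → $3.01.
The minimum over all feasible corners is $3.01.

$3.01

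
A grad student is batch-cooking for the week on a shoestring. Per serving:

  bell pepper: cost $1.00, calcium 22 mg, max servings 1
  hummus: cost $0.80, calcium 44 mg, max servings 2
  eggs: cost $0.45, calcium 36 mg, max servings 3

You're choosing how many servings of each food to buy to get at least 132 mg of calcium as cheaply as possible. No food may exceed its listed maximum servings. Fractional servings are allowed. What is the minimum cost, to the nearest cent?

Cost per mg of calcium: eggs $0.0125, hummus $0.0182, bell pepper $0.0455.
Take 3 servings of eggs: +108.0 mg calcium for $1.35 (total $1.35, still need 24.0 mg).
Take 0.5455 servings of hummus: +24.0 mg calcium for $0.44 (total $1.79, still need 0.0 mg).
Greedy by cheapest-per-mg is optimal for a single linear constraint, so the minimum cost is $1.79.

$1.79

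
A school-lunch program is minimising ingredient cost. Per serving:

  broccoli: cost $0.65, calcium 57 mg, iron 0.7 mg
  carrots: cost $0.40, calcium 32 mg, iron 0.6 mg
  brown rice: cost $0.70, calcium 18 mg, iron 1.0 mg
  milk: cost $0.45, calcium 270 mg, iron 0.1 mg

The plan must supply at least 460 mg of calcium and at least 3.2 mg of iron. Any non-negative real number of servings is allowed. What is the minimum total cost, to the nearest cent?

$2.55

Two binding constraints pin down two serving amounts, so the optimal mix uses at most two foods. The candidates are each food alone (scaled to the tighter of calcium/iron) and each pair with both constraints tight.
broccoli only: max(460/57, 3.2/0.7) = 8.07 servings → $5.25.
carrots only: max(460/32, 3.2/0.6) = 14.38 servings → $5.75.
brown rice only: max(460/18, 3.2/1.0) = 25.56 servings → $17.89.
milk only: max(460/270, 3.2/0.1) = 32 servings → $14.40.
broccoli + carrots: the both-tight solution has a negative serving — not a feasible corner.
broccoli + brown rice: the both-tight solution has a negative serving — not a feasible corner.
broccoli + milk with both tight: 4.463 servings and 0.7616 servings → $3.24.
carrots + brown rice with both targets exact would need a negative amount; discard.
carrots + milk with both tight: 5.151 servings and 1.093 servings → $2.55.
brown rice + milk with both tight: 3.05 servings and 1.5 servings → $2.81.
Cheapest feasible corner: $2.55.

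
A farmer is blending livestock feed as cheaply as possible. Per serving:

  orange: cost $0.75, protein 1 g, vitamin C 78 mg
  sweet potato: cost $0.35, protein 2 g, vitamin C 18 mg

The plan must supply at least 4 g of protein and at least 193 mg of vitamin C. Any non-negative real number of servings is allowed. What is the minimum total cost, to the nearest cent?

For a min-cost LP with two ≥-constraints, a basic feasible solution has at most two positive variables.
orange only: max(4/1, 193/78) = 4 servings → $3.00.
sweet potato only: max(4/2, 193/18) = 10.72 servings → $3.75.
orange + sweet potato with both tight: 2.275 servings and 0.8623 servings → $2.01.
So the least-cost plan costs $2.01.

$2.01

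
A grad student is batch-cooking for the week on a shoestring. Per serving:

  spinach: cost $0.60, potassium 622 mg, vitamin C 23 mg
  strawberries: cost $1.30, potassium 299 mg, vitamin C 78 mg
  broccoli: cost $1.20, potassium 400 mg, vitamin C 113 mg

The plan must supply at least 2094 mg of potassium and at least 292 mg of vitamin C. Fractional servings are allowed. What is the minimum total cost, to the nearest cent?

$3.80

With two linear requirements the optimum uses one or two foods; enumerate the corners.
spinach only: max(2094/622, 292/23) = 12.7 servings → $7.62.
strawberries only: max(2094/299, 292/78) = 7.003 servings → $9.10.
broccoli only: max(2094/400, 292/113) = 5.235 servings → $6.28.
spinach + strawberries with both tight: 1.826 servings and 3.205 servings → $5.26.
spinach + broccoli with both tight: 1.962 servings and 2.185 servings → $3.80.
strawberries + broccoli with both targets exact would need a negative amount; discard.
The minimum over all feasible corners is $3.80.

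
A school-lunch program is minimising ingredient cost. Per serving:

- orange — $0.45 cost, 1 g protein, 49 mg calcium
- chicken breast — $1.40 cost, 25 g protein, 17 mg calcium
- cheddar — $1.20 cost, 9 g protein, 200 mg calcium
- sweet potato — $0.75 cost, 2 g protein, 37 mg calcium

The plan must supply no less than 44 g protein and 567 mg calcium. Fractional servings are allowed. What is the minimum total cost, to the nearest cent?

An LP optimum is at a vertex; with two nutrient constraints at most two foods are used. Check each candidate.
orange only: max(44/1, 567/49) = 44 servings → $19.80.
chicken breast only: max(44/25, 567/17) = 33.35 servings → $46.69.
cheddar only: max(44/9, 567/200) = 4.889 servings → $5.87.
sweet potato only: max(44/2, 567/37) = 22 servings → $16.50.
orange + chicken breast with both tight: 11.12 servings and 1.315 servings → $6.84.
orange + cheddar: the both-tight solution has a negative serving — not a feasible corner.
orange + sweet potato: the both-tight solution has a negative serving — not a feasible corner.
chicken breast + cheddar with both tight: 0.7627 servings and 2.77 servings → $4.39.
chicken breast + sweet potato with both tight: 0.5544 servings and 15.07 servings → $12.08.
cheddar + sweet potato: intersection lies outside the first quadrant.
So the least-cost plan costs $4.39.

$4.39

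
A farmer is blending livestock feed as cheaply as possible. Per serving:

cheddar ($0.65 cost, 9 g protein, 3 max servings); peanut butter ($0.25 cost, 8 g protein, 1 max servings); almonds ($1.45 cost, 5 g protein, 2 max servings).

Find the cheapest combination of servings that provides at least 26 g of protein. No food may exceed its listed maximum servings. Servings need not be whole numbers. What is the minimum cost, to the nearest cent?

Cost per g of protein: peanut butter $0.0312, cheddar $0.0722, almonds $0.2900.
Take 1 serving of peanut butter: +8.0 g protein for $0.25 (total $0.25, still need 18.0 g).
Take 2 servings of cheddar: +18.0 g protein for $1.30 (total $1.55, still need 0.0 g).
Greedy by cheapest-per-g is optimal for a single linear constraint, so the minimum cost is $1.55.

$1.55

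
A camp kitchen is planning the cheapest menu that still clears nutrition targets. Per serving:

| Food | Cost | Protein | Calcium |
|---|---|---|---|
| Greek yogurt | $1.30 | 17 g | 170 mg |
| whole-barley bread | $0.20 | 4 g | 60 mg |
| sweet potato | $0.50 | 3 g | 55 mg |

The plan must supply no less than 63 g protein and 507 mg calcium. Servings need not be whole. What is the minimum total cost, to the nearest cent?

Check every corner: each single food scaled to meet both minima, and each pair solved so both constraints bind.
Greek yogurt only: max(63/17, 507/170) = 3.706 servings → $4.82.
whole-barley bread only: max(63/4, 507/60) = 15.75 servings → $3.15.
sweet potato only: max(63/3, 507/55) = 21 servings → $10.50.
Greek yogurt + whole-barley bread: intersection lies outside the first quadrant.
Greek yogurt + sweet potato: intersection lies outside the first quadrant.
whole-barley bread + sweet potato: intersection lies outside the first quadrant.
So the least-cost plan costs $3.15.

$3.15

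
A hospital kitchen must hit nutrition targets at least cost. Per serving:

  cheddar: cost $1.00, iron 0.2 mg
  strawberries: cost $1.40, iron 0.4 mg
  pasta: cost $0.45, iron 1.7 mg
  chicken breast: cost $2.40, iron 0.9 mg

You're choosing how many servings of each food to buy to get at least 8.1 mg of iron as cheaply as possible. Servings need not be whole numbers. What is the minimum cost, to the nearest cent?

$2.14

Cost per mg of iron: pasta $0.2647, chicken breast $2.6667, strawberries $3.5000, cheddar $5.0000.
With no serving limits, use only pasta: 8.1 mg / 1.7 mg = 4.765 servings × $0.45 = $2.14.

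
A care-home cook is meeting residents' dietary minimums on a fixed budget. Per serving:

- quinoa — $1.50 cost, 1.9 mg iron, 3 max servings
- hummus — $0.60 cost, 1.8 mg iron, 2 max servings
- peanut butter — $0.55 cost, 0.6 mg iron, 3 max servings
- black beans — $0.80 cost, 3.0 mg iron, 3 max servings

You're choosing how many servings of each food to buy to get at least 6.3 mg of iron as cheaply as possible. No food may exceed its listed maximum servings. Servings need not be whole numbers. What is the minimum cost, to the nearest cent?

$1.68

Cost per mg of iron: black beans $0.2667, hummus $0.3333, quinoa $0.7895, peanut butter $0.9167.
Take 2.1 servings of black beans: +6.3 mg iron for $1.68 (total $1.68, still need 0.0 mg).
Greedy by cheapest-per-mg is optimal for a single linear constraint, so the minimum cost is $1.68.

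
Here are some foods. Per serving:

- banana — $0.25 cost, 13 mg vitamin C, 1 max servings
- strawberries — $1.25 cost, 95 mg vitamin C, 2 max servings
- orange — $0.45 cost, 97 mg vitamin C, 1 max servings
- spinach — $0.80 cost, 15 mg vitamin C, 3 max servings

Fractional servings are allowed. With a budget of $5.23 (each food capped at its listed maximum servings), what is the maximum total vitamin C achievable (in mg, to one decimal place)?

Vitamin C per dollar: orange 215.6, strawberries 76, banana 52, spinach 18.75.
Take 1 serving of orange: spends $0.45, +97.0 mg vitamin C (running total 97.0 mg).
Take 2 servings of strawberries: spends $2.50, +190.0 mg vitamin C (running total 287.0 mg).
Take 1 serving of banana: spends $0.25, +13.0 mg vitamin C (running total 300.0 mg).
Take 2.538 servings of spinach: spends $2.03, +38.1 mg vitamin C (running total 338.1 mg).
Filling greedily by vitamin C-per-dollar is optimal for one linear limit, giving 338.1 mg.

338.1 mg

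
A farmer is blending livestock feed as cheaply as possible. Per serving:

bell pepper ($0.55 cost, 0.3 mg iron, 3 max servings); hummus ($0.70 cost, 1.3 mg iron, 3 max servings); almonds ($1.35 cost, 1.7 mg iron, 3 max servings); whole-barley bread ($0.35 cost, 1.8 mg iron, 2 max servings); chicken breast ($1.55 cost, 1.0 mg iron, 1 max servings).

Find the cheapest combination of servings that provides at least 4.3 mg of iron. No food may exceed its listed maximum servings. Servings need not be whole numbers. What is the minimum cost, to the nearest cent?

Cost per mg of iron: whole-barley bread $0.1944, hummus $0.5385, almonds $0.7941, chicken breast $1.5500, bell pepper $1.8333.
Take 2 servings of whole-barley bread: +3.6 mg iron for $0.70 (total $0.70, still need 0.7 mg).
Take 0.5385 servings of hummus: +0.7 mg iron for $0.38 (total $1.08, still need 0.0 mg).
Filling from the cheapest source first is optimal under one linear minimum: $1.08.

$1.08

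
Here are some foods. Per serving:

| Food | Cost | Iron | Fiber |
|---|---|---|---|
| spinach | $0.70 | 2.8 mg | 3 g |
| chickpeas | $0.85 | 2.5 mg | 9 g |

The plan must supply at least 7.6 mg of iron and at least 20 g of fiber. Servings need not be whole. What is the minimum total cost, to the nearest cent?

An LP optimum is at a vertex; with two nutrient constraints at most two foods are used. Check each candidate.
spinach only: max(7.6/2.8, 20/3) = 6.667 servings → $4.67.
chickpeas only: max(7.6/2.5, 20/9) = 3.04 servings → $2.58.
spinach + chickpeas with both tight: 1.04 servings and 1.876 servings → $2.32.
So the least-cost plan costs $2.32.

$2.32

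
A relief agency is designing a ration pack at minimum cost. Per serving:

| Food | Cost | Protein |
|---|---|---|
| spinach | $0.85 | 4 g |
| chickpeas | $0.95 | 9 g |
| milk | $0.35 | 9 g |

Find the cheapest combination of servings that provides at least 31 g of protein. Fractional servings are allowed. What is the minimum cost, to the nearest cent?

Cost per g of protein: milk $0.0389, chickpeas $0.1056, spinach $0.2125.
With no serving limits, use only milk: 31 g / 9 g = 3.444 servings × $0.35 = $1.21.

$1.21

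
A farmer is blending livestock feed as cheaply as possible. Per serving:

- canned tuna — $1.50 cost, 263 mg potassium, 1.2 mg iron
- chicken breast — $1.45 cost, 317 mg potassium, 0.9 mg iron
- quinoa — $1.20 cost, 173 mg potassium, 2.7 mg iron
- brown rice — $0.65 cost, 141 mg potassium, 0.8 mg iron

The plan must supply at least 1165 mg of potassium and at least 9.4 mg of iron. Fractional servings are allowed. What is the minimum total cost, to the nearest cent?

$6.02

For a min-cost LP with two ≥-constraints, a basic feasible solution has at most two positive variables.
canned tuna only: max(1165/263, 9.4/1.2) = 7.833 servings → $11.75.
chicken breast only: max(1165/317, 9.4/0.9) = 10.44 servings → $15.14.
quinoa only: max(1165/173, 9.4/2.7) = 6.734 servings → $8.08.
brown rice only: max(1165/141, 9.4/0.8) = 11.75 servings → $7.64.
canned tuna + chicken breast: intersection lies outside the first quadrant.
canned tuna + quinoa with both tight: 3.023 servings and 2.138 servings → $7.10.
canned tuna + brown rice: the both-tight solution has a negative serving — not a feasible corner.
chicken breast + quinoa with both tight: 2.17 servings and 2.758 servings → $6.46.
chicken breast + brown rice with both targets exact would need a negative amount; discard.
quinoa + brown rice with both tight: 1.624 servings and 6.27 servings → $6.02.
So the least-cost plan costs $6.02.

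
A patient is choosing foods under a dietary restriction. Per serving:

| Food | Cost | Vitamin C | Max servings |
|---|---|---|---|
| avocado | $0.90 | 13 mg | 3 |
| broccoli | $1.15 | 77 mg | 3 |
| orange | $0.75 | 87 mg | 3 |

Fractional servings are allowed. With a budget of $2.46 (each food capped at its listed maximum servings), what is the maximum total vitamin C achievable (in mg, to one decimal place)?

275.1 mg

Vitamin C per dollar: orange 116, broccoli 66.96, avocado 14.44.
Take 3 servings of orange: spends $2.25, +261.0 mg vitamin C (running total 261.0 mg).
Take 0.1826 servings of broccoli: spends $0.21, +14.1 mg vitamin C (running total 275.1 mg).
Filling greedily by vitamin C-per-dollar is optimal for one linear limit, giving 275.1 mg.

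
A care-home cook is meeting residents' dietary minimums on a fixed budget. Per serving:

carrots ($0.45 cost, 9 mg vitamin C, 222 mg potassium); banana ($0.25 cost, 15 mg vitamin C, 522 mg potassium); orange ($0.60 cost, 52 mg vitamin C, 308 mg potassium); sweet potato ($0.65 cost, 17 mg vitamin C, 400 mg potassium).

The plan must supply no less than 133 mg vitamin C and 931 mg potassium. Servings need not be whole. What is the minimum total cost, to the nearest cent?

Two binding constraints pin down two serving amounts, so the optimal mix uses at most two foods. The candidates are each food alone (scaled to the tighter of vitamin C/potassium) and each pair with both constraints tight.
carrots only: max(133/9, 931/222) = 14.78 servings → $6.65.
banana only: max(133/15, 931/522) = 8.867 servings → $2.22.
orange only: max(133/52, 931/308) = 3.023 servings → $1.81.
sweet potato only: max(133/17, 931/400) = 7.824 servings → $5.09.
carrots + banana with both targets exact would need a negative amount; discard.
carrots + orange with both tight: 0.8491 servings and 2.411 servings → $1.83.
carrots + sweet potato with both targets exact would need a negative amount; discard.
banana + orange with both tight: 0.3307 servings and 2.462 servings → $1.56.
banana + sweet potato: the both-tight solution has a negative serving — not a feasible corner.
orange + sweet potato with both tight: 2.401 servings and 0.4785 servings → $1.75.
The minimum over all feasible corners is $1.56.

$1.56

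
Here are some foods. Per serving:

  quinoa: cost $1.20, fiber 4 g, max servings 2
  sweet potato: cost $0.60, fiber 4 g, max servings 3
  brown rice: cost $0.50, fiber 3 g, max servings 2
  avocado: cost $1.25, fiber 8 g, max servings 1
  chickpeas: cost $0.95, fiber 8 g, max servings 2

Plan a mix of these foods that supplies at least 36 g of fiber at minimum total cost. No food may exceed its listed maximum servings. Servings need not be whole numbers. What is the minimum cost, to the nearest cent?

Cost per g of fiber: chickpeas $0.1187, sweet potato $0.1500, avocado $0.1562, brown rice $0.1667, quinoa $0.3000.
Take 2 servings of chickpeas: +16.0 g fiber for $1.90 (total $1.90, still need 20.0 g).
Take 3 servings of sweet potato: +12.0 g fiber for $1.80 (total $3.70, still need 8.0 g).
Take 1 serving of avocado: +8.0 g fiber for $1.25 (total $4.95, still need 0.0 g).
Greedy by cheapest-per-g is optimal for a single linear constraint, so the minimum cost is $4.95.

$4.95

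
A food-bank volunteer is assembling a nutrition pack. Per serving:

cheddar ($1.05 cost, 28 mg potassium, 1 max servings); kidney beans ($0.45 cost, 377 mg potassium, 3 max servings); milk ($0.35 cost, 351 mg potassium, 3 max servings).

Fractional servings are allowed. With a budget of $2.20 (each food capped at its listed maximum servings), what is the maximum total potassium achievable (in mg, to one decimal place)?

2016.4 mg

Potassium per dollar: milk 1003, kidney beans 837.8, cheddar 26.67.
Take 3 servings of milk: spends $1.05, +1053.0 mg potassium (running total 1053.0 mg).
Take 2.556 servings of kidney beans: spends $1.15, +963.4 mg potassium (running total 2016.4 mg).
Filling greedily by potassium-per-dollar is optimal for one linear limit, giving 2016.4 mg.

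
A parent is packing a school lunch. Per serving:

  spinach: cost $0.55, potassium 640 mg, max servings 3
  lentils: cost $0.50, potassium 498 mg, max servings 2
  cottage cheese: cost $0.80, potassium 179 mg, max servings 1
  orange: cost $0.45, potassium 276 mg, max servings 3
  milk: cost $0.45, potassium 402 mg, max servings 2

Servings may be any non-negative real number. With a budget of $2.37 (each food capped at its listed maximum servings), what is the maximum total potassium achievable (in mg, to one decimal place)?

2637.1 mg

Potassium per dollar: spinach 1164, lentils 996, milk 893.3, orange 613.3, cottage cheese 223.8.
Take 3 servings of spinach: spends $1.65, +1920.0 mg potassium (running total 1920.0 mg).
Take 1.44 servings of lentils: spends $0.72, +717.1 mg potassium (running total 2637.1 mg).
Filling greedily by potassium-per-dollar is optimal for one linear limit, giving 2637.1 mg.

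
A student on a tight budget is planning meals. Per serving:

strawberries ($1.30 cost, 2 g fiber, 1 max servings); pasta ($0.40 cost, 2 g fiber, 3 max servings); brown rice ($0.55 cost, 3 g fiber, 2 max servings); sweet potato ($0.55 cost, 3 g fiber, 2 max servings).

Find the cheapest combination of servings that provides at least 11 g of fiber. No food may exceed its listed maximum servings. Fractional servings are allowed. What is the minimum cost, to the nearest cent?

$2.02

Cost per g of fiber: brown rice $0.1833, sweet potato $0.1833, pasta $0.2000, strawberries $0.6500.
Take 2 servings of brown rice: +6.0 g fiber for $1.10 (total $1.10, still need 5.0 g).
Take 1.667 servings of sweet potato: +5.0 g fiber for $0.92 (total $2.02, still need 0.0 g).
Greedy by cheapest-per-g is optimal for a single linear constraint, so the minimum cost is $2.02.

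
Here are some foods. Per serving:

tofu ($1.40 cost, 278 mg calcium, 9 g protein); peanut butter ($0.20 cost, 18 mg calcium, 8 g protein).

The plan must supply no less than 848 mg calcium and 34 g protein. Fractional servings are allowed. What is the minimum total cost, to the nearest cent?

$4.37

Two binding constraints pin down two serving amounts, so the optimal mix uses at most two foods. The candidates are each food alone (scaled to the tighter of calcium/protein) and each pair with both constraints tight.
tofu only: max(848/278, 34/9) = 3.778 servings → $5.29.
peanut butter only: max(848/18, 34/8) = 47.11 servings → $9.42.
tofu + peanut butter with both tight: 2.993 servings and 0.8826 servings → $4.37.
So the least-cost plan costs $4.37.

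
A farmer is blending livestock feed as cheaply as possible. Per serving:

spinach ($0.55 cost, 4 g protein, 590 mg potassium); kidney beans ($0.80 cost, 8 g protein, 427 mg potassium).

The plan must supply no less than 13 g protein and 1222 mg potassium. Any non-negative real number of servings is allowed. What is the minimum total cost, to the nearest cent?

Compare the cost at each extreme point of the feasible region.
spinach only: max(13/4, 1222/590) = 3.25 servings → $1.79.
kidney beans only: max(13/8, 1222/427) = 2.862 servings → $2.29.
spinach + kidney beans with both tight: 1.403 servings and 0.9236 servings → $1.51.
Cheapest feasible corner: $1.51.

$1.51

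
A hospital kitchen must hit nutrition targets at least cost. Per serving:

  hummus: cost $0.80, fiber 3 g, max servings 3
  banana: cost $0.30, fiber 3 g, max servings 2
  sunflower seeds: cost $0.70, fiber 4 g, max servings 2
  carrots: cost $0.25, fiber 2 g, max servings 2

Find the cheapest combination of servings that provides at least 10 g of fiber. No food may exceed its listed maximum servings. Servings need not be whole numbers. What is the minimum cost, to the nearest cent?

Cost per g of fiber: banana $0.1000, carrots $0.1250, sunflower seeds $0.1750, hummus $0.2667.
Take 2 servings of banana: +6.0 g fiber for $0.60 (total $0.60, still need 4.0 g).
Take 2 servings of carrots: +4.0 g fiber for $0.50 (total $1.10, still need 0.0 g).
Greedy by cheapest-per-g is optimal for a single linear constraint, so the minimum cost is $1.10.

$1.10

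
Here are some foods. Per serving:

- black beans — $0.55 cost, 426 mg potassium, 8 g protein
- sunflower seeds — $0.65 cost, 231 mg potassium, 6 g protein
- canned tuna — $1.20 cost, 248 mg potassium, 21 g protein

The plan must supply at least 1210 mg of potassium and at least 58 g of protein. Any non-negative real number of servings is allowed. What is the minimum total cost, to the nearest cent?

Compare the cost at each extreme point of the feasible region.
black beans only: max(1210/426, 58/8) = 7.25 servings → $3.99.
sunflower seeds only: max(1210/231, 58/6) = 9.667 servings → $6.28.
canned tuna only: max(1210/248, 58/21) = 4.879 servings → $5.85.
black beans + sunflower seeds: the both-tight solution has a negative serving — not a feasible corner.
black beans + canned tuna with both tight: 1.584 servings and 2.159 servings → $3.46.
sunflower seeds + canned tuna with both tight: 3.279 servings and 1.825 servings → $4.32.
So the least-cost plan costs $3.46.

$3.46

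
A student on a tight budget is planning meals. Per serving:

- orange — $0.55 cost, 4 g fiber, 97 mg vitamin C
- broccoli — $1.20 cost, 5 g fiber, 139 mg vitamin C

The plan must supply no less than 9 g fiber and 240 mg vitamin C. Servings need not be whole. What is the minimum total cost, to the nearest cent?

$1.36

This is a tiny linear program; its minimum lies at a vertex of the feasible set. List the vertices and price them.
orange only: max(9/4, 240/97) = 2.474 servings → $1.36.
broccoli only: max(9/5, 240/139) = 1.8 servings → $2.16.
orange + broccoli with both tight: 0.7183 servings and 1.225 servings → $1.87.
Cheapest feasible corner: $1.36.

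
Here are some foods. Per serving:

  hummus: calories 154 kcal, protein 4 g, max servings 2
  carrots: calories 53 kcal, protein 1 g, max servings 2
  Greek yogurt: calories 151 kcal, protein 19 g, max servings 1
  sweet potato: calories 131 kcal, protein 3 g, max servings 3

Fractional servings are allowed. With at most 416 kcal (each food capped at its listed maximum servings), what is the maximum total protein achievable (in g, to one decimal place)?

25.9 g

Protein per kcal: Greek yogurt 0.1258, hummus 0.02597, sweet potato 0.0229, carrots 0.01887.
Take 1 serving of Greek yogurt: uses 151 kcal, +19.0 g protein (running total 19.0 g).
Take 1.721 servings of hummus: uses 265 kcal, +6.9 g protein (running total 25.9 g).
Filling greedily by protein-per-kcal is optimal for one linear limit, giving 25.9 g.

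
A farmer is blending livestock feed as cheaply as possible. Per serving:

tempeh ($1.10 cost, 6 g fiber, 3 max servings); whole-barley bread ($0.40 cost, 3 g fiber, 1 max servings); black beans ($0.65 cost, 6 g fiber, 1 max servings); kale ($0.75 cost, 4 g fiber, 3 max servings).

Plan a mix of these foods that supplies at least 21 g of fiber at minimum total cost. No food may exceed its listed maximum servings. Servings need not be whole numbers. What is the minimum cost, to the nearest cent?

$3.25

Cost per g of fiber: black beans $0.1083, whole-barley bread $0.1333, tempeh $0.1833, kale $0.1875.
Take 1 serving of black beans: +6.0 g fiber for $0.65 (total $0.65, still need 15.0 g).
Take 1 serving of whole-barley bread: +3.0 g fiber for $0.40 (total $1.05, still need 12.0 g).
Take 2 servings of tempeh: +12.0 g fiber for $2.20 (total $3.25, still need 0.0 g).
Greedy by cheapest-per-g is optimal for a single linear constraint, so the minimum cost is $3.25.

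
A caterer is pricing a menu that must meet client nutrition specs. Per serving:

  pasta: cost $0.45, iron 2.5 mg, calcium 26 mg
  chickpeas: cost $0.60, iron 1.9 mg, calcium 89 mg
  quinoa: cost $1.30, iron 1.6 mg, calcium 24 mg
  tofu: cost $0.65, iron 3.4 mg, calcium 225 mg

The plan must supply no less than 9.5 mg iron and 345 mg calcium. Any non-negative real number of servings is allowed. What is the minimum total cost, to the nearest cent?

$1.76

An LP optimum is at a vertex; with two nutrient constraints at most two foods are used. Check each candidate.
pasta only: max(9.5/2.5, 345/26) = 13.27 servings → $5.97.
chickpeas only: max(9.5/1.9, 345/89) = 5 servings → $3.00.
quinoa only: max(9.5/1.6, 345/24) = 14.38 servings → $18.69.
tofu only: max(9.5/3.4, 345/225) = 2.794 servings → $1.82.
pasta + chickpeas with both tight: 1.098 servings and 3.556 servings → $2.63.
pasta + quinoa: the both-tight solution has a negative serving — not a feasible corner.
pasta + tofu with both tight: 2.034 servings and 1.298 servings → $1.76.
chickpeas + quinoa with both tight: 3.347 servings and 1.963 servings → $4.56.
chickpeas + tofu: the both-tight solution has a negative serving — not a feasible corner.
quinoa + tofu with both tight: 3.464 servings and 1.164 servings → $5.26.
The minimum over all feasible corners is $1.76.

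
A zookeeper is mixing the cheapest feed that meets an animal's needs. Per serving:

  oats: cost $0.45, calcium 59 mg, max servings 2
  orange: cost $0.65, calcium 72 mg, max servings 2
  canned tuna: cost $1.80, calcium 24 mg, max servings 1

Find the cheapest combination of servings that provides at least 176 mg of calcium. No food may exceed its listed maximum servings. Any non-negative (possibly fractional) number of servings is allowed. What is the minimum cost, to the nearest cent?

$1.42

Cost per mg of calcium: oats $0.0076, orange $0.0090, canned tuna $0.0750.
Take 2 servings of oats: +118.0 mg calcium for $0.90 (total $0.90, still need 58.0 mg).
Take 0.8056 servings of orange: +58.0 mg calcium for $0.52 (total $1.42, still need 0.0 mg).
Filling from the cheapest source first is optimal under one linear minimum: $1.42.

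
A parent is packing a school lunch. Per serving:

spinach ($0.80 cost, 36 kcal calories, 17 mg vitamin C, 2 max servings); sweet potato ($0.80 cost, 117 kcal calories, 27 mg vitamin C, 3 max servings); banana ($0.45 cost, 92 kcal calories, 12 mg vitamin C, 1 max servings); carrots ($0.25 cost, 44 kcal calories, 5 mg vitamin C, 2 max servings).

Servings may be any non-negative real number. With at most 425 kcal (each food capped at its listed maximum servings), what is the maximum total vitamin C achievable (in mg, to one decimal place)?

Vitamin C per kcal: spinach 0.4722, sweet potato 0.2308, banana 0.1304, carrots 0.1136.
Take 2 servings of spinach: uses 72 kcal, +34.0 mg vitamin C (running total 34.0 mg).
Take 3 servings of sweet potato: uses 351 kcal, +81.0 mg vitamin C (running total 115.0 mg).
Take 0.02174 servings of banana: uses 2 kcal, +0.3 mg vitamin C (running total 115.3 mg).
Filling greedily by vitamin C-per-kcal is optimal for one linear limit, giving 115.3 mg.

115.3 mg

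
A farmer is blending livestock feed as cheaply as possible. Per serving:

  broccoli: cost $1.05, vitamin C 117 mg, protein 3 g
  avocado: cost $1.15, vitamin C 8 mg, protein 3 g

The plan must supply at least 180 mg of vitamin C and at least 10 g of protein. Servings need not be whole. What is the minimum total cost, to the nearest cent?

Two binding constraints pin down two serving amounts, so the optimal mix uses at most two foods. The candidates are each food alone (scaled to the tighter of vitamin C/protein) and each pair with both constraints tight.
broccoli only: max(180/117, 10/3) = 3.333 servings → $3.50.
avocado only: max(180/8, 10/3) = 22.5 servings → $25.88.
broccoli + avocado with both tight: 1.407 servings and 1.927 servings → $3.69.
So the least-cost plan costs $3.50.

$3.50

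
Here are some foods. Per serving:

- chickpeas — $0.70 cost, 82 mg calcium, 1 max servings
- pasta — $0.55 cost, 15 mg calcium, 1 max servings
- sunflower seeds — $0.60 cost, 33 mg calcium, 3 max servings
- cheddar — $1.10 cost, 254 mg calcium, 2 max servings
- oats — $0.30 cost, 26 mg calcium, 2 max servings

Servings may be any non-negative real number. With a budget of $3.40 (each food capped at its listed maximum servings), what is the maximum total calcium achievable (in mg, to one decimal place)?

Calcium per dollar: cheddar 230.9, chickpeas 117.1, oats 86.67, sunflower seeds 55, pasta 27.27.
Take 2 servings of cheddar: spends $2.20, +508.0 mg calcium (running total 508.0 mg).
Take 1 serving of chickpeas: spends $0.70, +82.0 mg calcium (running total 590.0 mg).
Take 1.667 servings of oats: spends $0.50, +43.3 mg calcium (running total 633.3 mg).
Filling greedily by calcium-per-dollar is optimal for one linear limit, giving 633.3 mg.

633.3 mg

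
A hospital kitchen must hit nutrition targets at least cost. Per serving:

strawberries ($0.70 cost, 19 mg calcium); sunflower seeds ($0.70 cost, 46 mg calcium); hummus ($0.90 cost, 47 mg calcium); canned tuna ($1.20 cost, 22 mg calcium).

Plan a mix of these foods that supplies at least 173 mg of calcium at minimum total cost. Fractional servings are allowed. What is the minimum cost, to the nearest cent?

$2.63

Cost per mg of calcium: sunflower seeds $0.0152, hummus $0.0191, strawberries $0.0368, canned tuna $0.0545.
With no serving limits, use only sunflower seeds: 173 mg / 46 mg = 3.761 servings × $0.70 = $2.63.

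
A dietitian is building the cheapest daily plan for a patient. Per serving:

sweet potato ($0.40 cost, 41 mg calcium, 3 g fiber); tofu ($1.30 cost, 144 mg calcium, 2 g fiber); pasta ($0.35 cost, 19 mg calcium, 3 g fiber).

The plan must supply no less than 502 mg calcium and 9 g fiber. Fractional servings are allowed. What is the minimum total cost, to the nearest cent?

sweet potato only: max(502/41, 9/3) = 12.24 servings → $4.90.
tofu only: max(502/144, 9/2) = 4.5 servings → $5.85.
pasta only: max(502/19, 9/3) = 26.42 servings → $9.25.
sweet potato + tofu with both tight: 0.8343 servings and 3.249 servings → $4.56.
sweet potato + pasta: intersection lies outside the first quadrant.
tofu + pasta with both tight: 3.388 servings and 0.7411 servings → $4.66.
Cheapest feasible corner: $4.56.

$4.56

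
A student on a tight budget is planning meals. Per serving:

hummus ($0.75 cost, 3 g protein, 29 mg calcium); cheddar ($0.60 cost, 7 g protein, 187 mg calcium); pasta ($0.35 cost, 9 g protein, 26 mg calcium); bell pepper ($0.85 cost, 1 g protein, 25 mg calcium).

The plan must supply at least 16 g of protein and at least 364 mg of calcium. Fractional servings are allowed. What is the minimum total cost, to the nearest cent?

A basic optimal solution has at most two foods positive. Try each food alone and each pair with both targets met exactly.
hummus only: max(16/3, 364/29) = 12.55 servings → $9.41.
cheddar only: max(16/7, 364/187) = 2.286 servings → $1.37.
pasta only: max(16/9, 364/26) = 14 servings → $4.90.
bell pepper only: max(16/1, 364/25) = 16 servings → $13.60.
hummus + cheddar with both tight: 1.24 servings and 1.754 servings → $1.98.
hummus + pasta: the both-tight solution has a negative serving — not a feasible corner.
hummus + bell pepper with both tight: 0.7826 servings and 13.65 servings → $12.19.
cheddar + pasta with both tight: 1.905 servings and 0.2958 servings → $1.25.
cheddar + bell pepper: the both-tight solution has a negative serving — not a feasible corner.
pasta + bell pepper with both tight: 0.1809 servings and 14.37 servings → $12.28.
So the least-cost plan costs $1.25.

$1.25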